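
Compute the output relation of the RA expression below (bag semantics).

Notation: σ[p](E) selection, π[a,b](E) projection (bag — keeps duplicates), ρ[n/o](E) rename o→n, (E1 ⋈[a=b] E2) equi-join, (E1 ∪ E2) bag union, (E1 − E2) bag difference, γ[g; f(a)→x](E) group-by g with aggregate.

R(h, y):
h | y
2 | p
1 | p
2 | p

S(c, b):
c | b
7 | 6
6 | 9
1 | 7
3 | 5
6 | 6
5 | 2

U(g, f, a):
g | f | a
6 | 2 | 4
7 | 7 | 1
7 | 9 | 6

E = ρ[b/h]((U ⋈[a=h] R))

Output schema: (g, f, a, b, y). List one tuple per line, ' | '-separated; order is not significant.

Per-node cardinality:
  U → 3
  R → 3
  (U ⋈[a=h] R) → 1
  ρ[b/h]((U ⋈[a=h] R)) → 1

== RESULT ==
g | f | a | b | y
7 | 7 | 1 | 1 | p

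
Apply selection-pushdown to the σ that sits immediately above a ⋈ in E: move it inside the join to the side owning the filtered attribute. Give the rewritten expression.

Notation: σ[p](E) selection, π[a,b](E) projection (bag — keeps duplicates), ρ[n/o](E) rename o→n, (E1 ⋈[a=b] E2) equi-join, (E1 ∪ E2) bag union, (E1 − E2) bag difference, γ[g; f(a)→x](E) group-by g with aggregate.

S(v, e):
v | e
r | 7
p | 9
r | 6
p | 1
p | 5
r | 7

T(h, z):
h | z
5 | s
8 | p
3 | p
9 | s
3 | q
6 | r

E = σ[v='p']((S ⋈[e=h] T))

σ filters on v, owned by the left side.
E' = (σ[v='p'](S) ⋈[e=h] T)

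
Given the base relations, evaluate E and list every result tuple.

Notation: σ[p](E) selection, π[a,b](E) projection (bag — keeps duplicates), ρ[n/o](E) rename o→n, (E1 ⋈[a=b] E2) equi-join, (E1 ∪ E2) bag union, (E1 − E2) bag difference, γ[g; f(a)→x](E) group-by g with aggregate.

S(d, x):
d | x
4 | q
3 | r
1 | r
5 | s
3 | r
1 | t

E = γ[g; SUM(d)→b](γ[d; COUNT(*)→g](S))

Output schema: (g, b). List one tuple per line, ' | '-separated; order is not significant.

Row counts bottom-up:
  S → 6
  γ[d; COUNT(*)→g](S) → 4
  γ[g; SUM(d)→b](γ[d; COUNT(*)→g](S)) → 2

== RESULT ==
g | b
1 | 9
2 | 4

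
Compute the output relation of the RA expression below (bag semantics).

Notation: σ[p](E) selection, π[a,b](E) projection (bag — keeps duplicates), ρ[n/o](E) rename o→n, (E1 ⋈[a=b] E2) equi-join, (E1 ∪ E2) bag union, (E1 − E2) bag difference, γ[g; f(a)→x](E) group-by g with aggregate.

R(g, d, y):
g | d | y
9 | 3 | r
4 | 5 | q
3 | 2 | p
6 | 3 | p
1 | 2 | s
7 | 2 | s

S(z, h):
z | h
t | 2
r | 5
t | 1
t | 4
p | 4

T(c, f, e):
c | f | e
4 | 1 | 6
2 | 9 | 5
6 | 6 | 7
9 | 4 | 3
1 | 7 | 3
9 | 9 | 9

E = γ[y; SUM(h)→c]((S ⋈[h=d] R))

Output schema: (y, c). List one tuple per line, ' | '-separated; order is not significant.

Row counts bottom-up:
  S → 5
  R → 6
  (S ⋈[h=d] R) → 4
  γ[y; SUM(h)→c]((S ⋈[h=d] R)) → 3

== RESULT ==
y | c
p | 2
q | 5
s | 4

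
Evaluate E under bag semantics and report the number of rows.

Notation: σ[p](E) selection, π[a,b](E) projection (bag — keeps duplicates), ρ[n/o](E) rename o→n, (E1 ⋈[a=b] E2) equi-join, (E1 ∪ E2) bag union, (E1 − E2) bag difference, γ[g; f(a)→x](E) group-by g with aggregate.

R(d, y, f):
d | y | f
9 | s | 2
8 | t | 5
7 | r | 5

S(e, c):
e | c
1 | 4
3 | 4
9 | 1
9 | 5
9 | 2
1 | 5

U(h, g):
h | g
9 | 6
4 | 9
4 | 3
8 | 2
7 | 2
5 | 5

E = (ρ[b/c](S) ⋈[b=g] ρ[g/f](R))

Subexpression sizes:
  S → 6
  ρ[b/c](S) → 6
  R → 3
  ρ[g/f](R) → 3
  (ρ[b/c](S) ⋈[b=g] ρ[g/f](R)) → 5

|E| = 5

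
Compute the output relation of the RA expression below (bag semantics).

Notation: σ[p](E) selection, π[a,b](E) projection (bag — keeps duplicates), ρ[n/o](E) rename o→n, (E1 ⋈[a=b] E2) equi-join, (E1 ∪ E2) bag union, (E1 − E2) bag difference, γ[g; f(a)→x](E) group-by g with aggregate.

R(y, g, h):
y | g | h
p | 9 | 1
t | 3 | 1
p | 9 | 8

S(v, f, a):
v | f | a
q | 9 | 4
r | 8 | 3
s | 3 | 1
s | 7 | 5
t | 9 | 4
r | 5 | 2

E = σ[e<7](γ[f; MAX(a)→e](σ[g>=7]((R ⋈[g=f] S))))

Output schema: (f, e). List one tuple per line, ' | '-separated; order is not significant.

Subexpression sizes:
  R → 3
  S → 6
  (R ⋈[g=f] S) → 5
  σ[g>=7]((R ⋈[g=f] S)) → 4
  γ[f; MAX(a)→e](σ[g>=7]((R ⋈[g=f] S))) → 1
  σ[e<7](γ[f; MAX(a)→e](σ[g>=7]((R ⋈[g=f] S)))) → 1

== RESULT ==
f | e
9 | 4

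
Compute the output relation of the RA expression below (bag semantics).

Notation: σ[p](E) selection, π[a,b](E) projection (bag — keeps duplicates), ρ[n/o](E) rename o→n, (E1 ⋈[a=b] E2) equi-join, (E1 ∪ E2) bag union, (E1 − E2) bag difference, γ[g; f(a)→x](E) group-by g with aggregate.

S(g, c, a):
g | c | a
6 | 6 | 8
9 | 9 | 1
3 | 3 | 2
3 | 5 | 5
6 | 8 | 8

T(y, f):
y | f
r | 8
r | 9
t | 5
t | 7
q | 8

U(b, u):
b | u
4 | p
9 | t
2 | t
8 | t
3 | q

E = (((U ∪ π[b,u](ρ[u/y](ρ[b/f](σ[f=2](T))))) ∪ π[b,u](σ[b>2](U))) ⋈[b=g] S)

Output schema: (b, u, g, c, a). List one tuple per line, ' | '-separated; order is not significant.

Row counts bottom-up:
  U → 5
  T → 5
  σ[f=2](T) → 0
  ρ[b/f](σ[f=2](T)) → 0
  ρ[u/y](ρ[b/f](σ[f=2](T))) → 0
  π[b,u](ρ[u/y](ρ[b/f](σ[f=2](T)))) → 0
  (U ∪ π[b,u](ρ[u/y](ρ[b/f](σ[f=2](T))))) → 5
  U → 5
  σ[b>2](U) → 4
  π[b,u](σ[b>2](U)) → 4
  ((U ∪ π[b,u](ρ[u/y](ρ[b/f](σ[f=2](T))))) ∪ π[b,u](σ[b>2](U))) → 9
  S → 5
  (((U ∪ π[b,u](ρ[u/y](ρ[b/f](σ[f=2](T))))) ∪ π[b,u](σ[b>2](U))) ⋈[b=g] S) → 6

== RESULT ==
b | u | g | c | a
3 | q | 3 | 3 | 2
3 | q | 3 | 3 | 2
3 | q | 3 | 5 | 5
3 | q | 3 | 5 | 5
9 | t | 9 | 9 | 1
9 | t | 9 | 9 | 1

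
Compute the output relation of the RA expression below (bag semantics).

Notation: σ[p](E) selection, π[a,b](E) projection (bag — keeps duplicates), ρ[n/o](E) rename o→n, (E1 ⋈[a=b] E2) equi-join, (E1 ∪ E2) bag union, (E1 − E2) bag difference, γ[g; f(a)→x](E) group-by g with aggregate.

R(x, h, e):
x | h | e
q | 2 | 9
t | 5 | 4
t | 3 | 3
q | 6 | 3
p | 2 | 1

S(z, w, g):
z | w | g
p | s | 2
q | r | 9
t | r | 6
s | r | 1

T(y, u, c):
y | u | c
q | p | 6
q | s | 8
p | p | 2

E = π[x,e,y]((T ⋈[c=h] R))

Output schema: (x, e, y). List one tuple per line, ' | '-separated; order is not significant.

Row counts bottom-up:
  T → 3
  R → 5
  (T ⋈[c=h] R) → 3
  π[x,e,y]((T ⋈[c=h] R)) → 3

== RESULT ==
x | e | y
p | 1 | p
q | 3 | q
q | 9 | p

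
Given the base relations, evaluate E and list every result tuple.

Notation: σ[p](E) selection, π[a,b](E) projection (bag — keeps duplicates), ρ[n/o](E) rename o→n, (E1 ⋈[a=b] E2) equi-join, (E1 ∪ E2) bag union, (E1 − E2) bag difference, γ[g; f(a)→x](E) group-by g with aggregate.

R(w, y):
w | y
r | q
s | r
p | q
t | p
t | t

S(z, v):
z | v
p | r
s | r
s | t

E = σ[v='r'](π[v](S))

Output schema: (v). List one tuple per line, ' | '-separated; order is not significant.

Subexpression sizes:
  S → 3
  π[v](S) → 3
  σ[v='r'](π[v](S)) → 2

== RESULT ==
v
r
r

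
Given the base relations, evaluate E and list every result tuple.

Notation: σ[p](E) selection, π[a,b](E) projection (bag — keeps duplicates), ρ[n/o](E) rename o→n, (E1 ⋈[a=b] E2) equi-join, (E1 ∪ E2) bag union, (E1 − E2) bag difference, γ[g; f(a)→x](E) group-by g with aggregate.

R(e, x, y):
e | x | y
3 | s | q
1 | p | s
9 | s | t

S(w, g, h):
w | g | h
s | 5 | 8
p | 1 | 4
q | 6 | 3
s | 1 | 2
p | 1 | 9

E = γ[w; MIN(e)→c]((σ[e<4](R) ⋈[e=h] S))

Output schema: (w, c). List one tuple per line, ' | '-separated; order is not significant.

Subexpression sizes:
  R → 3
  σ[e<4](R) → 2
  S → 5
  (σ[e<4](R) ⋈[e=h] S) → 1
  γ[w; MIN(e)→c]((σ[e<4](R) ⋈[e=h] S)) → 1

== RESULT ==
w | c
q | 3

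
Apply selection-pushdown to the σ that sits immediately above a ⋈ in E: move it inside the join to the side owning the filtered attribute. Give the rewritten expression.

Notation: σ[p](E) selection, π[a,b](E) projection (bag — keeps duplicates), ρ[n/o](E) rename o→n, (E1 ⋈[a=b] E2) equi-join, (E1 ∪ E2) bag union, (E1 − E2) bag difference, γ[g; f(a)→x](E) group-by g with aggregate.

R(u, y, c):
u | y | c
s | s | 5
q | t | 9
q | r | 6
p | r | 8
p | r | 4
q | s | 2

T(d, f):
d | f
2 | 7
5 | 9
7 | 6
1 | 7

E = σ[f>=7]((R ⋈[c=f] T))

σ filters on f, owned by the right side.
E' = (R ⋈[c=f] σ[f>=7](T))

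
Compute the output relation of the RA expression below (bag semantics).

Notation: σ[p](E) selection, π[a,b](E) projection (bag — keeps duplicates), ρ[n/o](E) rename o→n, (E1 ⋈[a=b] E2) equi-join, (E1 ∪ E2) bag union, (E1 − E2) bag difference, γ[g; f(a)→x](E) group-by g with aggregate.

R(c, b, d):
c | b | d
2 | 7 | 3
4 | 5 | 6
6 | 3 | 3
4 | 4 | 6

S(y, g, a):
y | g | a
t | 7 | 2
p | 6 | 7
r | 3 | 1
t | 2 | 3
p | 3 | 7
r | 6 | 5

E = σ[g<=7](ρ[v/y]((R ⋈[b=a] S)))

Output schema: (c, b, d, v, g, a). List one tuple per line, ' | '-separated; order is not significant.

Stepwise |·|:
  R → 4
  S → 6
  (R ⋈[b=a] S) → 4
  ρ[v/y]((R ⋈[b=a] S)) → 4
  σ[g<=7](ρ[v/y]((R ⋈[b=a] S))) → 4

== RESULT ==
c | b | d | v | g | a
2 | 7 | 3 | p | 3 | 7
2 | 7 | 3 | p | 6 | 7
4 | 5 | 6 | r | 6 | 5
6 | 3 | 3 | t | 2 | 3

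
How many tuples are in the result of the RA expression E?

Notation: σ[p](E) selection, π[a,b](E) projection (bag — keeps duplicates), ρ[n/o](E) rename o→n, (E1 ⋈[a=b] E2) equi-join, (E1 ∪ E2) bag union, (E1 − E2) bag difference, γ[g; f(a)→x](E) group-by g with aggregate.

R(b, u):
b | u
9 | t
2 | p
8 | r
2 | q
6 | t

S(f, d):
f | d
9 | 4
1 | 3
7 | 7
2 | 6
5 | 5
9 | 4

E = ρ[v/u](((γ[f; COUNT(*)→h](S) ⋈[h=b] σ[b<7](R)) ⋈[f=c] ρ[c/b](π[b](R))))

Per-node cardinality:
  S → 6
  γ[f; COUNT(*)→h](S) → 5
  R → 5
  σ[b<7](R) → 3
  (γ[f; COUNT(*)→h](S) ⋈[h=b] σ[b<7](R)) → 2
  R → 5
  π[b](R) → 5
  ρ[c/b](π[b](R)) → 5
  ((γ[f; COUNT(*)→h](S) ⋈[h=b] σ[b<7](R)) ⋈[f=c] ρ[c/b](π[b](R))) → 2
  ρ[v/u](((γ[f; COUNT(*)→h](S) ⋈[h=b] σ[b<7](R)) ⋈[f=c] ρ[c/b](π[b](R)))) → 2

|E| = 2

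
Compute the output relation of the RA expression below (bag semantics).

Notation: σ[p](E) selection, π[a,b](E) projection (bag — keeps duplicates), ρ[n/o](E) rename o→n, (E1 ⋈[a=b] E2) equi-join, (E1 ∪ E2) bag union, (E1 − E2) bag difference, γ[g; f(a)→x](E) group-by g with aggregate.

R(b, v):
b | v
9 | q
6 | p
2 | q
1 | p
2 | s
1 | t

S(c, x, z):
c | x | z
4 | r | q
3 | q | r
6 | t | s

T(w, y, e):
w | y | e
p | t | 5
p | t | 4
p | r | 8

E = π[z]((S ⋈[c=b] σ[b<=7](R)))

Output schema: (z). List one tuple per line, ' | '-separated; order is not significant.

Subexpression sizes:
  S → 3
  R → 6
  σ[b<=7](R) → 5
  (S ⋈[c=b] σ[b<=7](R)) → 1
  π[z]((S ⋈[c=b] σ[b<=7](R))) → 1

== RESULT ==
z
s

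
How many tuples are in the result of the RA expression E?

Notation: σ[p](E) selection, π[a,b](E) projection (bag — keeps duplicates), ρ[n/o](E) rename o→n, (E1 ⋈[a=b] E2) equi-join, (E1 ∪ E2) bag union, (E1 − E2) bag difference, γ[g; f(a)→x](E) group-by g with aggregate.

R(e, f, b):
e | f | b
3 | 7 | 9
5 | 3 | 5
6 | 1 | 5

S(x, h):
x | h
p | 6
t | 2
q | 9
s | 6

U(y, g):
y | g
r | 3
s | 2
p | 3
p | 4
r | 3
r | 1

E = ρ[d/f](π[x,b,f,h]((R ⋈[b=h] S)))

Per-node cardinality:
  R → 3
  S → 4
  (R ⋈[b=h] S) → 1
  π[x,b,f,h]((R ⋈[b=h] S)) → 1
  ρ[d/f](π[x,b,f,h]((R ⋈[b=h] S))) → 1

|E| = 1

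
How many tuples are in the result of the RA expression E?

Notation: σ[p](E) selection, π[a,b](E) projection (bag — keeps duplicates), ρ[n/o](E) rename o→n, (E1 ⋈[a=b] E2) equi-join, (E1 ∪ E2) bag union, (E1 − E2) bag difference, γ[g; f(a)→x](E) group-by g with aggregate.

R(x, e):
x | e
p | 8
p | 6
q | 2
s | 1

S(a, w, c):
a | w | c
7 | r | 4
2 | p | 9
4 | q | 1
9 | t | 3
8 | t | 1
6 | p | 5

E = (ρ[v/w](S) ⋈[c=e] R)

Subexpression sizes:
  S → 6
  ρ[v/w](S) → 6
  R → 4
  (ρ[v/w](S) ⋈[c=e] R) → 2

|E| = 2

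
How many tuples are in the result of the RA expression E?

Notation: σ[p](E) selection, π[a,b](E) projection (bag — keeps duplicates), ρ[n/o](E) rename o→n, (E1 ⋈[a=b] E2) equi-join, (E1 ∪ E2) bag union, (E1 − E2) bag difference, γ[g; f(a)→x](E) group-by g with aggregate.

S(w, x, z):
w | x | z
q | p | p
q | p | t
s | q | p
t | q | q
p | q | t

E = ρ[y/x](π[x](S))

Subexpression sizes:
  S → 5
  π[x](S) → 5
  ρ[y/x](π[x](S)) → 5

|E| = 5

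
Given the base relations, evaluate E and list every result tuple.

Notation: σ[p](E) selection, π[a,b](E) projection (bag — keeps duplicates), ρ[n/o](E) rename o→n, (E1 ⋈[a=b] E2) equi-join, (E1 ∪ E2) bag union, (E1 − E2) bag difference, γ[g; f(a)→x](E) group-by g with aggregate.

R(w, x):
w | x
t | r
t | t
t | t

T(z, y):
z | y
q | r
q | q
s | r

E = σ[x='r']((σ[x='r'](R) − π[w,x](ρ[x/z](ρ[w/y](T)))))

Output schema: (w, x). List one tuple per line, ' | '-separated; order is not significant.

Per-node cardinality:
  R → 3
  σ[x='r'](R) → 1
  T → 3
  ρ[w/y](T) → 3
  ρ[x/z](ρ[w/y](T)) → 3
  π[w,x](ρ[x/z](ρ[w/y](T))) → 3
  (σ[x='r'](R) − π[w,x](ρ[x/z](ρ[w/y](T)))) → 1
  σ[x='r']((σ[x='r'](R) − π[w,x](ρ[x/z](ρ[w/y](T))))) → 1

== RESULT ==
w | x
t | r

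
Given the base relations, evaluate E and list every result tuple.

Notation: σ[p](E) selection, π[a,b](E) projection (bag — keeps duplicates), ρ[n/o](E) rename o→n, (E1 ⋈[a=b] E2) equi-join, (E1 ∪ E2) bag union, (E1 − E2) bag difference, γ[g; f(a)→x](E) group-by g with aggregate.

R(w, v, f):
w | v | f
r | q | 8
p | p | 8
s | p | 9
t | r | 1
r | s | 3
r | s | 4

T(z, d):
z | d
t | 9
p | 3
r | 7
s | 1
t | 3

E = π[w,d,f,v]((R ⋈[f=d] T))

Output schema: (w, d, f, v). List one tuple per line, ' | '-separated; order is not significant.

Subexpression sizes:
  R → 6
  T → 5
  (R ⋈[f=d] T) → 4
  π[w,d,f,v]((R ⋈[f=d] T)) → 4

== RESULT ==
w | d | f | v
r | 3 | 3 | s
r | 3 | 3 | s
s | 9 | 9 | p
t | 1 | 1 | r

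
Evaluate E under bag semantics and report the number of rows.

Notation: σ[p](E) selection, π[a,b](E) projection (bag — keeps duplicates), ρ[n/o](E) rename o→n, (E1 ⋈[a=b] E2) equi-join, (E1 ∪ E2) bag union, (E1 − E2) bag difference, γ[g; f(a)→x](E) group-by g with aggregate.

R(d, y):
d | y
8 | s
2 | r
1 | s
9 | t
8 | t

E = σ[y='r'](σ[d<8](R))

Per-node cardinality:
  R → 5
  σ[d<8](R) → 2
  σ[y='r'](σ[d<8](R)) → 1

|E| = 1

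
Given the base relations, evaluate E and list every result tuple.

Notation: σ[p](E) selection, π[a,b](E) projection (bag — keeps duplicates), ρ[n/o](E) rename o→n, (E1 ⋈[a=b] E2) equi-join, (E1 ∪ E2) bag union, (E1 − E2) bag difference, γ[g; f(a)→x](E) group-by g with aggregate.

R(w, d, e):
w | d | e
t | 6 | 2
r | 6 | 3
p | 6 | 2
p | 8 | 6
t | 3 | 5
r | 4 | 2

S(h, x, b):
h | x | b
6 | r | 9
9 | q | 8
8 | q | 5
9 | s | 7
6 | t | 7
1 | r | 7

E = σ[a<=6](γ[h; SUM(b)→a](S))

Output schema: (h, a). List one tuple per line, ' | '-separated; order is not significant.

Subexpression sizes:
  S → 6
  γ[h; SUM(b)→a](S) → 4
  σ[a<=6](γ[h; SUM(b)→a](S)) → 1

== RESULT ==
h | a
8 | 5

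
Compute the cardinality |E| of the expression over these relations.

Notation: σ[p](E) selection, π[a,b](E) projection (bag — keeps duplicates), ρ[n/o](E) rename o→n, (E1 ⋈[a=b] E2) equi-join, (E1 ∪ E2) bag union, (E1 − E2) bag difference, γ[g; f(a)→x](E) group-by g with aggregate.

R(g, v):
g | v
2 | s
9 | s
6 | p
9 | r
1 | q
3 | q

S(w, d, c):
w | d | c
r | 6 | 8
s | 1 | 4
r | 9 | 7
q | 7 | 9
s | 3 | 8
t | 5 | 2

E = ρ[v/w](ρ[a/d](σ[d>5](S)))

Per-node cardinality:
  S → 6
  σ[d>5](S) → 3
  ρ[a/d](σ[d>5](S)) → 3
  ρ[v/w](ρ[a/d](σ[d>5](S))) → 3

|E| = 3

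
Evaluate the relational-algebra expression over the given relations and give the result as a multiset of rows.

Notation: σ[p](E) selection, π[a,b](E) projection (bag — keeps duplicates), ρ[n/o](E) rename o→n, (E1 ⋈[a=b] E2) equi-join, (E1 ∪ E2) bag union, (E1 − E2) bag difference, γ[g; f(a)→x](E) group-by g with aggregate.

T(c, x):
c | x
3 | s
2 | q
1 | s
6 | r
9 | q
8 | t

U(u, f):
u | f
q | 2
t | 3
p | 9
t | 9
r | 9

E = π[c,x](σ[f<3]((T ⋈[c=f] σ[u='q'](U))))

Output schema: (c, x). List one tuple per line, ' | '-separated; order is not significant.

Subexpression sizes:
  T → 6
  U → 5
  σ[u='q'](U) → 1
  (T ⋈[c=f] σ[u='q'](U)) → 1
  σ[f<3]((T ⋈[c=f] σ[u='q'](U))) → 1
  π[c,x](σ[f<3]((T ⋈[c=f] σ[u='q'](U)))) → 1

== RESULT ==
c | x
2 | q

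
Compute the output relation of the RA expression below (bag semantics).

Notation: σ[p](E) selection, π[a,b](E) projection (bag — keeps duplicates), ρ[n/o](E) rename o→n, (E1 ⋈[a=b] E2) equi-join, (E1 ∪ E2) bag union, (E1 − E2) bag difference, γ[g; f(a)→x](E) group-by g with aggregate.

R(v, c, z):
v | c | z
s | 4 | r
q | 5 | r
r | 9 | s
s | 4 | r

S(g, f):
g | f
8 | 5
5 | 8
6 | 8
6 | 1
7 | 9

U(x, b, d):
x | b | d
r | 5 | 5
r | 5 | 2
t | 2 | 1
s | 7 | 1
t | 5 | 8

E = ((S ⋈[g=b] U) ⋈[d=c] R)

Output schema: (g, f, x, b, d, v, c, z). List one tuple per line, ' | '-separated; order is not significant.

Stepwise |·|:
  S → 5
  U → 5
  (S ⋈[g=b] U) → 4
  R → 4
  ((S ⋈[g=b] U) ⋈[d=c] R) → 1

== RESULT ==
g | f | x | b | d | v | c | z
5 | 8 | r | 5 | 5 | q | 5 | r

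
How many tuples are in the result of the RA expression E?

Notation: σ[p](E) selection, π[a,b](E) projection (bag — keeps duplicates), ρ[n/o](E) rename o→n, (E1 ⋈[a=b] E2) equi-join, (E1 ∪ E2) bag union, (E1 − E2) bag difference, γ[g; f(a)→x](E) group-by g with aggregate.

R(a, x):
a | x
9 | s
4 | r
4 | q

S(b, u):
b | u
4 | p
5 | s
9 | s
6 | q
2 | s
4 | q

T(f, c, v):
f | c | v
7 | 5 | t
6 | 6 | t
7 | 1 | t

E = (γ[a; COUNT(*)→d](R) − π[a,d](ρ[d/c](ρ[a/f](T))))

Stepwise |·|:
  R → 3
  γ[a; COUNT(*)→d](R) → 2
  T → 3
  ρ[a/f](T) → 3
  ρ[d/c](ρ[a/f](T)) → 3
  π[a,d](ρ[d/c](ρ[a/f](T))) → 3
  (γ[a; COUNT(*)→d](R) − π[a,d](ρ[d/c](ρ[a/f](T)))) → 2

|E| = 2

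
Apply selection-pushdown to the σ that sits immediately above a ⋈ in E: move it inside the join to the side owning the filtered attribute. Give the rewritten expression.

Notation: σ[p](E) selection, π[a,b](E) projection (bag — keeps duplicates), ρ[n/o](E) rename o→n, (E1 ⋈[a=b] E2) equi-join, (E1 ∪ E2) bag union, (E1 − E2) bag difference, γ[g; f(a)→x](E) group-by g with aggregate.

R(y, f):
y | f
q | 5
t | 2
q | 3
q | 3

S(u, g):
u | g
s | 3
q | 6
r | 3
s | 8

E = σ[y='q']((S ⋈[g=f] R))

σ filters on y, owned by the right side.
E' = (S ⋈[g=f] σ[y='q'](R))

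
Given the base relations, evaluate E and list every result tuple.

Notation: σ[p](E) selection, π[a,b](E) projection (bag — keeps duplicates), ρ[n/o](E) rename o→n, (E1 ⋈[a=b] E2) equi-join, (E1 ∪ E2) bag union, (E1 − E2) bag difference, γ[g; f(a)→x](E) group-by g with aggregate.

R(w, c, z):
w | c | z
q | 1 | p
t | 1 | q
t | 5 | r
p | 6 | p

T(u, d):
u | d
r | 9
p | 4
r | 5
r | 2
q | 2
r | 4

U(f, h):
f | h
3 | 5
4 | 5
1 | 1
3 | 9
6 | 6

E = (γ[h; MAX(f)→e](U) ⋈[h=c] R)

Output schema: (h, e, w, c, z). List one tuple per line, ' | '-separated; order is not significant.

Stepwise |·|:
  U → 5
  γ[h; MAX(f)→e](U) → 4
  R → 4
  (γ[h; MAX(f)→e](U) ⋈[h=c] R) → 4

== RESULT ==
h | e | w | c | z
1 | 1 | q | 1 | p
1 | 1 | t | 1 | q
5 | 4 | t | 5 | r
6 | 6 | p | 6 | p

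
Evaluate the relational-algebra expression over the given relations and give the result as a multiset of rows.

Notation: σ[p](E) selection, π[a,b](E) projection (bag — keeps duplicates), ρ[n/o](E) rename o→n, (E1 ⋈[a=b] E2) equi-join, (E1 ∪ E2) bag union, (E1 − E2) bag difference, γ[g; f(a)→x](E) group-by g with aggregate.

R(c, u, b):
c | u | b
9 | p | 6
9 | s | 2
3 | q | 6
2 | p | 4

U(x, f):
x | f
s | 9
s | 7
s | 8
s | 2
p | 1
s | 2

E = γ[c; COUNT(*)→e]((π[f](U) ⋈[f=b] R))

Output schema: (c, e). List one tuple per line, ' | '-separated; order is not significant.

Row counts bottom-up:
  U → 6
  π[f](U) → 6
  R → 4
  (π[f](U) ⋈[f=b] R) → 2
  γ[c; COUNT(*)→e]((π[f](U) ⋈[f=b] R)) → 1

== RESULT ==
c | e
9 | 2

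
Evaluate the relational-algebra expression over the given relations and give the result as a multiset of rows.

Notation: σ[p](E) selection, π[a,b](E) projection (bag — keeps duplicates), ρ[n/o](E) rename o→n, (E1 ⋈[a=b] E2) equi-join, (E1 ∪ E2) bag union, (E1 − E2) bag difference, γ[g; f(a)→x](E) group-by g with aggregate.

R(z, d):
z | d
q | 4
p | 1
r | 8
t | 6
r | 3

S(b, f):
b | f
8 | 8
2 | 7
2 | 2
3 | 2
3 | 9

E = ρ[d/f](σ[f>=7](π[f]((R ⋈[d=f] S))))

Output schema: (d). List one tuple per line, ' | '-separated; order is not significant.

Row counts bottom-up:
  R → 5
  S → 5
  (R ⋈[d=f] S) → 1
  π[f]((R ⋈[d=f] S)) → 1
  σ[f>=7](π[f]((R ⋈[d=f] S))) → 1
  ρ[d/f](σ[f>=7](π[f]((R ⋈[d=f] S)))) → 1

== RESULT ==
d
8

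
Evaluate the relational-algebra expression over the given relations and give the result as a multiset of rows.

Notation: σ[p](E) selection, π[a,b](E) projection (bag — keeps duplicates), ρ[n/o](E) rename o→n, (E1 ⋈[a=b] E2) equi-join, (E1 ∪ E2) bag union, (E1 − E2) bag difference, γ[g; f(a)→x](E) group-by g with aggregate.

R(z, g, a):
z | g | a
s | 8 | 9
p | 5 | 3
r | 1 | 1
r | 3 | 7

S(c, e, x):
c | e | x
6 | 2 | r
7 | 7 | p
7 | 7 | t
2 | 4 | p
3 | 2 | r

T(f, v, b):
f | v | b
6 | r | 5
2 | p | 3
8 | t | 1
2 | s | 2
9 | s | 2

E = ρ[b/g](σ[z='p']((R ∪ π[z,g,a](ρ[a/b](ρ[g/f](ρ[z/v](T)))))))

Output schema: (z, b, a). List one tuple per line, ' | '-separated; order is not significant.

Subexpression sizes:
  R → 4
  T → 5
  ρ[z/v](T) → 5
  ρ[g/f](ρ[z/v](T)) → 5
  ρ[a/b](ρ[g/f](ρ[z/v](T))) → 5
  π[z,g,a](ρ[a/b](ρ[g/f](ρ[z/v](T)))) → 5
  (R ∪ π[z,g,a](ρ[a/b](ρ[g/f](ρ[z/v](T))))) → 9
  σ[z='p']((R ∪ π[z,g,a](ρ[a/b](ρ[g/f](ρ[z/v](T)))))) → 2
  ρ[b/g](σ[z='p']((R ∪ π[z,g,a](ρ[a/b](ρ[g/f](ρ[z/v](T))))))) → 2

== RESULT ==
z | b | a
p | 2 | 3
p | 5 | 3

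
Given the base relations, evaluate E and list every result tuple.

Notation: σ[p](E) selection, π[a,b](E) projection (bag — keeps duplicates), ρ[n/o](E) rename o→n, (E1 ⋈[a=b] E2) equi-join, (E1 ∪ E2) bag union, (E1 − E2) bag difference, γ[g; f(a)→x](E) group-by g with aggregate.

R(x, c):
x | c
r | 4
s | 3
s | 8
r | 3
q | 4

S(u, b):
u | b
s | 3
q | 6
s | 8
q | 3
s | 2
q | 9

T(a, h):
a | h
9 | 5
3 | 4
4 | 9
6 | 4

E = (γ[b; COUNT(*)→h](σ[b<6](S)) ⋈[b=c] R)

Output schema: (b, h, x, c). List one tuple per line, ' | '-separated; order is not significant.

Per-node cardinality:
  S → 6
  σ[b<6](S) → 3
  γ[b; COUNT(*)→h](σ[b<6](S)) → 2
  R → 5
  (γ[b; COUNT(*)→h](σ[b<6](S)) ⋈[b=c] R) → 2

== RESULT ==
b | h | x | c
3 | 2 | r | 3
3 | 2 | s | 3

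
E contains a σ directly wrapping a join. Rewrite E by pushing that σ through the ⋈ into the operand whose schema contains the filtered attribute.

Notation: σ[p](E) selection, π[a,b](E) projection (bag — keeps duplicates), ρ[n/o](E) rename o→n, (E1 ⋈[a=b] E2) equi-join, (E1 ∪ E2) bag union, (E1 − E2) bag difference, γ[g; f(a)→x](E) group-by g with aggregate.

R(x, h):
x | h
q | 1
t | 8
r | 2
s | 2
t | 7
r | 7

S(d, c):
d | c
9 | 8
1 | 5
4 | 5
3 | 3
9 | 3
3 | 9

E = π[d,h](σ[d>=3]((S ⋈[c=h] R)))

σ filters on d, owned by the left side.
E' = π[d,h]((σ[d>=3](S) ⋈[c=h] R))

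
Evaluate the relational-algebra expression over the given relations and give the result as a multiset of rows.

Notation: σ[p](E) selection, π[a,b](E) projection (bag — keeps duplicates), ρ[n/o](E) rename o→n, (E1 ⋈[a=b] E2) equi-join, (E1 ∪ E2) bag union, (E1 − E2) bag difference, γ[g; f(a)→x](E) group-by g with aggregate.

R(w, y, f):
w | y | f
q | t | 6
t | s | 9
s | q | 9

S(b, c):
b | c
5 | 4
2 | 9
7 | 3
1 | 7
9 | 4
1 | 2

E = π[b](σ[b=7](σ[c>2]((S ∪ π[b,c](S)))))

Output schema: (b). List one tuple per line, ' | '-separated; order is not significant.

Per-node cardinality:
  S → 6
  S → 6
  π[b,c](S) → 6
  (S ∪ π[b,c](S)) → 12
  σ[c>2]((S ∪ π[b,c](S))) → 10
  σ[b=7](σ[c>2]((S ∪ π[b,c](S)))) → 2
  π[b](σ[b=7](σ[c>2]((S ∪ π[b,c](S))))) → 2

== RESULT ==
b
7
7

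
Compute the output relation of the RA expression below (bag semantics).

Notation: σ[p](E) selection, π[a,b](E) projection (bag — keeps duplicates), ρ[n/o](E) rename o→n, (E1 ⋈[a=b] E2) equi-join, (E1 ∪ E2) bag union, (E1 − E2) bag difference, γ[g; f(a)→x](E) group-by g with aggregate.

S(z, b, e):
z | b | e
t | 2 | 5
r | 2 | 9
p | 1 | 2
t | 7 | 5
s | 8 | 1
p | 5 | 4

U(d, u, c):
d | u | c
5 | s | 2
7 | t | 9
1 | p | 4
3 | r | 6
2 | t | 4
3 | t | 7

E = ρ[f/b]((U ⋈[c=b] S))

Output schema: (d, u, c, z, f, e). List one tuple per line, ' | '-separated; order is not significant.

Subexpression sizes:
  U → 6
  S → 6
  (U ⋈[c=b] S) → 3
  ρ[f/b]((U ⋈[c=b] S)) → 3

== RESULT ==
d | u | c | z | f | e
3 | t | 7 | t | 7 | 5
5 | s | 2 | r | 2 | 9
5 | s | 2 | t | 2 | 5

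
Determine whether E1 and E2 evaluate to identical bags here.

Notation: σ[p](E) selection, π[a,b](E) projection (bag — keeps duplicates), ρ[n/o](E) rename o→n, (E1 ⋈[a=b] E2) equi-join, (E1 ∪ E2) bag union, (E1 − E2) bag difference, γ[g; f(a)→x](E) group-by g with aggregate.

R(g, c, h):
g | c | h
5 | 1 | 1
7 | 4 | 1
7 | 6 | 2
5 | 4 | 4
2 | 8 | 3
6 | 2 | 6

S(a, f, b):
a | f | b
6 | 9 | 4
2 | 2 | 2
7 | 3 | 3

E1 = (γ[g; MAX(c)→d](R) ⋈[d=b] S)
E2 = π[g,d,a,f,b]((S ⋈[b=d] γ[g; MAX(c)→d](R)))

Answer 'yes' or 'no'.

E1 per-node cardinality:
  R → 6
  γ[g; MAX(c)→d](R) → 4
  S → 3
  (γ[g; MAX(c)→d](R) ⋈[d=b] S) → 2
E2 per-node cardinality:
  S → 3
  R → 6
  γ[g; MAX(c)→d](R) → 4
  (S ⋈[b=d] γ[g; MAX(c)→d](R)) → 2
  π[g,d,a,f,b]((S ⋈[b=d] γ[g; MAX(c)→d](R))) → 2

E1 and E2 produce the same multiset:
g | d | a | f | b
5 | 4 | 6 | 9 | 4
6 | 2 | 2 | 2 | 2

yes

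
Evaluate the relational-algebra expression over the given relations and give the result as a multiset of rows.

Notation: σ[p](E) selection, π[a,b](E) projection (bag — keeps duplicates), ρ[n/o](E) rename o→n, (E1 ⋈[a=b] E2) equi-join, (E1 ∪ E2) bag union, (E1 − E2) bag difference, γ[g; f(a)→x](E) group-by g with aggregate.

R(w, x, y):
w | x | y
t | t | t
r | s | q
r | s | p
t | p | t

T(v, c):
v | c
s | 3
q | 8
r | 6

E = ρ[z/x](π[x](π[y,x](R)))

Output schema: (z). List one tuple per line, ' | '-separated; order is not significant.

Row counts bottom-up:
  R → 4
  π[y,x](R) → 4
  π[x](π[y,x](R)) → 4
  ρ[z/x](π[x](π[y,x](R))) → 4

== RESULT ==
z
p
s
s
t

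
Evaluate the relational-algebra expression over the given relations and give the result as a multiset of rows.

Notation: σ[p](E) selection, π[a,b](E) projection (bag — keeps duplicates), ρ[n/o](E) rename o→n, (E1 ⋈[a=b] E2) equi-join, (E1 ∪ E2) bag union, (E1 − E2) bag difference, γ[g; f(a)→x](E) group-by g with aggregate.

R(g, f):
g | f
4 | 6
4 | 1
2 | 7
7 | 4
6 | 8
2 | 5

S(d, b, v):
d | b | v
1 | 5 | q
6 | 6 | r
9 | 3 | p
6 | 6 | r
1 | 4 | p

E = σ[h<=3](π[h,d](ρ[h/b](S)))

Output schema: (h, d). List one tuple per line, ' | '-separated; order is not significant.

Subexpression sizes:
  S → 5
  ρ[h/b](S) → 5
  π[h,d](ρ[h/b](S)) → 5
  σ[h<=3](π[h,d](ρ[h/b](S))) → 1

== RESULT ==
h | d
3 | 9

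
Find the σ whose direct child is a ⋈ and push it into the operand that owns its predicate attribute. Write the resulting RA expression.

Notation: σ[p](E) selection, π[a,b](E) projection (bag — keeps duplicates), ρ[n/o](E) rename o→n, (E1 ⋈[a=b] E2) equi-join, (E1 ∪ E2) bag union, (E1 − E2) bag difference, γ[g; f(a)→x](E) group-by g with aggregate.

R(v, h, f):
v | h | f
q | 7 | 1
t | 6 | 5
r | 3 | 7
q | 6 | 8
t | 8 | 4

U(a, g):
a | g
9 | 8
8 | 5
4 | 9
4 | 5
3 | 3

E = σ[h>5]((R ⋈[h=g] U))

σ filters on h, owned by the left side.
E' = (σ[h>5](R) ⋈[h=g] U)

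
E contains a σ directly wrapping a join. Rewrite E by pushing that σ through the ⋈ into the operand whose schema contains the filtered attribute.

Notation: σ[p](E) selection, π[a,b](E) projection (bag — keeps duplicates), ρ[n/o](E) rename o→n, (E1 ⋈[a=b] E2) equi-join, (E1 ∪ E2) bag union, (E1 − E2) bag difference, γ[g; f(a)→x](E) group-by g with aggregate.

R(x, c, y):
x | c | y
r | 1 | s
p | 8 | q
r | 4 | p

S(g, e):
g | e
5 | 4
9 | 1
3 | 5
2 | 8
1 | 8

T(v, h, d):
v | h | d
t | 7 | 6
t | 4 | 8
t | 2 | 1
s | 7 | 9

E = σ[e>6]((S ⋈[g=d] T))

σ filters on e, owned by the left side.
E' = (σ[e>6](S) ⋈[g=d] T)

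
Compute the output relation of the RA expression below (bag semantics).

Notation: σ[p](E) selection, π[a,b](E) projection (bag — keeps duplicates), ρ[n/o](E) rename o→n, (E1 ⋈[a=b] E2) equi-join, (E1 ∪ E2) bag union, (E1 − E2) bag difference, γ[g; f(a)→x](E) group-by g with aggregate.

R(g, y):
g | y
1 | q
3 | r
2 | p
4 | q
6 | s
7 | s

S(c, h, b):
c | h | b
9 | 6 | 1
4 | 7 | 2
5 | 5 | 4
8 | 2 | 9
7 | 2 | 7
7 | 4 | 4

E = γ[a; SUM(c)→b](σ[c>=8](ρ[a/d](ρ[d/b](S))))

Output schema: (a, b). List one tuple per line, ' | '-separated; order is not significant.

Subexpression sizes:
  S → 6
  ρ[d/b](S) → 6
  ρ[a/d](ρ[d/b](S)) → 6
  σ[c>=8](ρ[a/d](ρ[d/b](S))) → 2
  γ[a; SUM(c)→b](σ[c>=8](ρ[a/d](ρ[d/b](S)))) → 2

== RESULT ==
a | b
1 | 9
9 | 8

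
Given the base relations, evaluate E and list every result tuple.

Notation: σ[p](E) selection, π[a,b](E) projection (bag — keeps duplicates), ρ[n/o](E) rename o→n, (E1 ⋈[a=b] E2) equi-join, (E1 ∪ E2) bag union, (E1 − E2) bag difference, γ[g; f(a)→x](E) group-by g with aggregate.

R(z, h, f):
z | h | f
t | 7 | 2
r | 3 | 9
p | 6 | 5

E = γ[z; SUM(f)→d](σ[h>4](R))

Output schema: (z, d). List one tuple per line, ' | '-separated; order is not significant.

Stepwise |·|:
  R → 3
  σ[h>4](R) → 2
  γ[z; SUM(f)→d](σ[h>4](R)) → 2

== RESULT ==
z | d
p | 5
t | 2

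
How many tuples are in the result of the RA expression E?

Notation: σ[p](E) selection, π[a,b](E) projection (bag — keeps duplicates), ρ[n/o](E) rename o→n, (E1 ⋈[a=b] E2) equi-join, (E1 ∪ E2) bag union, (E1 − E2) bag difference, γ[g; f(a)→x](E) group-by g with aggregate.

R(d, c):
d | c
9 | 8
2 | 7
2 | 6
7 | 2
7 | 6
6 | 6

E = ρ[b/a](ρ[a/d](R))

Subexpression sizes:
  R → 6
  ρ[a/d](R) → 6
  ρ[b/a](ρ[a/d](R)) → 6

|E| = 6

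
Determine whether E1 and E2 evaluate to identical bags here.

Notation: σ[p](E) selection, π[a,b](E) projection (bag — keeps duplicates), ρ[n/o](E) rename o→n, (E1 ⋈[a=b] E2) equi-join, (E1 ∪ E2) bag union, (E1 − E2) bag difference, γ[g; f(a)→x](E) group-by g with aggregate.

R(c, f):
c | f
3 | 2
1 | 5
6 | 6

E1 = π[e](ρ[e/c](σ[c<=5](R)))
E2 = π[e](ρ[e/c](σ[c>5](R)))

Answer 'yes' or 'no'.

E1 row counts bottom-up:
  R → 3
  σ[c<=5](R) → 2
  ρ[e/c](σ[c<=5](R)) → 2
  π[e](ρ[e/c](σ[c<=5](R))) → 2
E2 row counts bottom-up:
  R → 3
  σ[c>5](R) → 1
  ρ[e/c](σ[c>5](R)) → 1
  π[e](ρ[e/c](σ[c>5](R))) → 1

E1 result:
e
1
3
E2 result:
e
6
Witness: (6,) appears 0× in E1 but 1× in E2.

no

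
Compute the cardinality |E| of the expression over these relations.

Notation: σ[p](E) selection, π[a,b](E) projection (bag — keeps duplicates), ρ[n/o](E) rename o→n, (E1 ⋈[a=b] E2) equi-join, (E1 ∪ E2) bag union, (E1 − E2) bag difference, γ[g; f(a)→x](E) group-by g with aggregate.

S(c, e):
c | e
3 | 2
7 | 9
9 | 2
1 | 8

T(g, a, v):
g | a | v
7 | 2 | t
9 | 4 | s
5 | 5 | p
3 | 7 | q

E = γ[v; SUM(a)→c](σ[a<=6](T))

Subexpression sizes:
  T → 4
  σ[a<=6](T) → 3
  γ[v; SUM(a)→c](σ[a<=6](T)) → 3

|E| = 3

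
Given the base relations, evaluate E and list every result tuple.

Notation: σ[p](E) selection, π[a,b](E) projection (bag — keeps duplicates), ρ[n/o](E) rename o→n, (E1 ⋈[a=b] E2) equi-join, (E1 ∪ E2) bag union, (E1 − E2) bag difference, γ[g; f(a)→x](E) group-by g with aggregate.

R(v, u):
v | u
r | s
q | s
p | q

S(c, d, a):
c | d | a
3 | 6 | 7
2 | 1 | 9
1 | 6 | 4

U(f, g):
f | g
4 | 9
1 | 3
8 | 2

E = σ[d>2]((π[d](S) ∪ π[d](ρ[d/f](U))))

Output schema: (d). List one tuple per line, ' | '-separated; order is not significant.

Subexpression sizes:
  S → 3
  π[d](S) → 3
  U → 3
  ρ[d/f](U) → 3
  π[d](ρ[d/f](U)) → 3
  (π[d](S) ∪ π[d](ρ[d/f](U))) → 6
  σ[d>2]((π[d](S) ∪ π[d](ρ[d/f](U)))) → 4

== RESULT ==
d
4
6
6
8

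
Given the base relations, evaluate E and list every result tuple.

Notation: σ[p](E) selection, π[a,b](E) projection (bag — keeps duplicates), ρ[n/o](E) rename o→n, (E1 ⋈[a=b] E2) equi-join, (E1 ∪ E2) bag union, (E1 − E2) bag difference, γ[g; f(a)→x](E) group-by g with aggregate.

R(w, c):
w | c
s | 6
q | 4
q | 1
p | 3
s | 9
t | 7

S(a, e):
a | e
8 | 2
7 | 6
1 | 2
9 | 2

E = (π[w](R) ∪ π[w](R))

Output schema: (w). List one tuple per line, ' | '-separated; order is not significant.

Subexpression sizes:
  R → 6
  π[w](R) → 6
  R → 6
  π[w](R) → 6
  (π[w](R) ∪ π[w](R)) → 12

== RESULT ==
w
p
p
q
q
q
q
s
s
s
s
t
t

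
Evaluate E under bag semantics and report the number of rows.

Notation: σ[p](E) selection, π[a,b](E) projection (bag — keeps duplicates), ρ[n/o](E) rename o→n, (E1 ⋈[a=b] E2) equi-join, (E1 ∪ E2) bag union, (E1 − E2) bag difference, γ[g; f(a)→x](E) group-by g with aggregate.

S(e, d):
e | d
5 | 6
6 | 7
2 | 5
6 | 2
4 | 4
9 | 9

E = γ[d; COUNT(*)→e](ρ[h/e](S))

Subexpression sizes:
  S → 6
  ρ[h/e](S) → 6
  γ[d; COUNT(*)→e](ρ[h/e](S)) → 6

|E| = 6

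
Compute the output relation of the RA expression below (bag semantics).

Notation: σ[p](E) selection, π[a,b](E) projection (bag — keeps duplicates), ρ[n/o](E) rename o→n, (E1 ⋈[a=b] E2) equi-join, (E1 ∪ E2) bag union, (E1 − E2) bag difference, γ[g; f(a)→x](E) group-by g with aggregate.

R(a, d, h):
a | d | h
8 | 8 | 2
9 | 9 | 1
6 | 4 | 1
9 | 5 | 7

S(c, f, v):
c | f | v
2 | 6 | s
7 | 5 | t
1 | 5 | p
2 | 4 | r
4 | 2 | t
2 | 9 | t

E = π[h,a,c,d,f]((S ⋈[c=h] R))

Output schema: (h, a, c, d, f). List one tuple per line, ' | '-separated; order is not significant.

Stepwise |·|:
  S → 6
  R → 4
  (S ⋈[c=h] R) → 6
  π[h,a,c,d,f]((S ⋈[c=h] R)) → 6

== RESULT ==
h | a | c | d | f
1 | 6 | 1 | 4 | 5
1 | 9 | 1 | 9 | 5
2 | 8 | 2 | 8 | 4
2 | 8 | 2 | 8 | 6
2 | 8 | 2 | 8 | 9
7 | 9 | 7 | 5 | 5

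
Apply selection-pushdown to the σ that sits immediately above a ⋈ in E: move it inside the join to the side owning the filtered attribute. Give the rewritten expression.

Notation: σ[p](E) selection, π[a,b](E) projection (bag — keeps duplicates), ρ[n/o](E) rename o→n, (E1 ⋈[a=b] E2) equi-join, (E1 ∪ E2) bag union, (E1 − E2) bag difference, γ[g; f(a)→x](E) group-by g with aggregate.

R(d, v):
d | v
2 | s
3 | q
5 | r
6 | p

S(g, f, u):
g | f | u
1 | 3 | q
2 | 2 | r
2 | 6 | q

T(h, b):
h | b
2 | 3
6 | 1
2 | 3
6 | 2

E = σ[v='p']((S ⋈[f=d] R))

σ filters on v, owned by the right side.
E' = (S ⋈[f=d] σ[v='p'](R))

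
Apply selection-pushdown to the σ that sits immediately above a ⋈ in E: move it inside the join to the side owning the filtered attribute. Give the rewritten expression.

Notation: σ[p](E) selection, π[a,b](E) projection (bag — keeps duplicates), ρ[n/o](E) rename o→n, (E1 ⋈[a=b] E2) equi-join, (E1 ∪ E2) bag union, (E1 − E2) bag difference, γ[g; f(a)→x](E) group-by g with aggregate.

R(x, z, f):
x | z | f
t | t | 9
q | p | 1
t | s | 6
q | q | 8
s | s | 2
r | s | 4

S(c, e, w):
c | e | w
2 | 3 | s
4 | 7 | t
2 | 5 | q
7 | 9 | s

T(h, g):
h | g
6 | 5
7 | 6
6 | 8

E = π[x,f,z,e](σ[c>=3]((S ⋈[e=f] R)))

σ filters on c, owned by the left side.
E' = π[x,f,z,e]((σ[c>=3](S) ⋈[e=f] R))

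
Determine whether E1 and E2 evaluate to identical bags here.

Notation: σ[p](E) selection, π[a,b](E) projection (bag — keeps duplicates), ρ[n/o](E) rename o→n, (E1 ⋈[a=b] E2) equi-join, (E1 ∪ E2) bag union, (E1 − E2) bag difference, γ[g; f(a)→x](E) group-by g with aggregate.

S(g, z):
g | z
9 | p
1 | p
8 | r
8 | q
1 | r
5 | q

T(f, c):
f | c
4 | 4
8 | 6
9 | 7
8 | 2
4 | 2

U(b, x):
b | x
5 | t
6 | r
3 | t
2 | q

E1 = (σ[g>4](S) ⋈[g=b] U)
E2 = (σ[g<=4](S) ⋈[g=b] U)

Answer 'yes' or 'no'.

E1 row counts bottom-up:
  S → 6
  σ[g>4](S) → 4
  U → 4
  (σ[g>4](S) ⋈[g=b] U) → 1
E2 row counts bottom-up:
  S → 6
  σ[g<=4](S) → 2
  U → 4
  (σ[g<=4](S) ⋈[g=b] U) → 0

E1 result:
g | z | b | x
5 | q | 5 | t
E2 result:
g | z | b | x
(0 rows)
Witness: (5, 'q', 5, 't') appears 1× in E1 but 0× in E2.

no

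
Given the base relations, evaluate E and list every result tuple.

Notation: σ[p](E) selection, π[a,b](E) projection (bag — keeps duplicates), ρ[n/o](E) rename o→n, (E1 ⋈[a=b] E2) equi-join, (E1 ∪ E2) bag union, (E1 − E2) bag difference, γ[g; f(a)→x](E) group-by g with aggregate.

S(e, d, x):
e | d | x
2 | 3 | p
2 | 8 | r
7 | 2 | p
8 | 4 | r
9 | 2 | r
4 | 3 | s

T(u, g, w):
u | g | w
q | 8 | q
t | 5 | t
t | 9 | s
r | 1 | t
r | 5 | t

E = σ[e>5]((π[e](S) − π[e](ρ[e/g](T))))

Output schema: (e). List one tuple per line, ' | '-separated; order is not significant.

Per-node cardinality:
  S → 6
  π[e](S) → 6
  T → 5
  ρ[e/g](T) → 5
  π[e](ρ[e/g](T)) → 5
  (π[e](S) − π[e](ρ[e/g](T))) → 4
  σ[e>5]((π[e](S) − π[e](ρ[e/g](T)))) → 1

== RESULT ==
e
7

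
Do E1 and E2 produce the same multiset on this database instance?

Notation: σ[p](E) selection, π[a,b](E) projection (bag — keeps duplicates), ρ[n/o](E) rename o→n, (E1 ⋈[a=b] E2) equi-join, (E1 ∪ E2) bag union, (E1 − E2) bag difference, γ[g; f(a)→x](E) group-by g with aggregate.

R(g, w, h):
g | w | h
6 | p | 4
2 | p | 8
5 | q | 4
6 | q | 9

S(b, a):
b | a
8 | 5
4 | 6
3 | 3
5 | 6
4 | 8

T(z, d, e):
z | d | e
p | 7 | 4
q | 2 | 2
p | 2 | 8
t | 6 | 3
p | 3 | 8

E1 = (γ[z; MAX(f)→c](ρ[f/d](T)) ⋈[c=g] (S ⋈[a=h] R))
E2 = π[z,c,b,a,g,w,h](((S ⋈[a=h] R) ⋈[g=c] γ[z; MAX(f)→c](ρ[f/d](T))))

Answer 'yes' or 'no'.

E1 stepwise |·|:
  T → 5
  ρ[f/d](T) → 5
  γ[z; MAX(f)→c](ρ[f/d](T)) → 3
  S → 5
  R → 4
  (S ⋈[a=h] R) → 1
  (γ[z; MAX(f)→c](ρ[f/d](T)) ⋈[c=g] (S ⋈[a=h] R)) → 1
E2 stepwise |·|:
  S → 5
  R → 4
  (S ⋈[a=h] R) → 1
  T → 5
  ρ[f/d](T) → 5
  γ[z; MAX(f)→c](ρ[f/d](T)) → 3
  ((S ⋈[a=h] R) ⋈[g=c] γ[z; MAX(f)→c](ρ[f/d](T))) → 1
  π[z,c,b,a,g,w,h](((S ⋈[a=h] R) ⋈[g=c] γ[z; MAX(f)→c](ρ[f/d](T)))) → 1

E1 and E2 produce the same multiset:
z | c | b | a | g | w | h
q | 2 | 4 | 8 | 2 | p | 8

yes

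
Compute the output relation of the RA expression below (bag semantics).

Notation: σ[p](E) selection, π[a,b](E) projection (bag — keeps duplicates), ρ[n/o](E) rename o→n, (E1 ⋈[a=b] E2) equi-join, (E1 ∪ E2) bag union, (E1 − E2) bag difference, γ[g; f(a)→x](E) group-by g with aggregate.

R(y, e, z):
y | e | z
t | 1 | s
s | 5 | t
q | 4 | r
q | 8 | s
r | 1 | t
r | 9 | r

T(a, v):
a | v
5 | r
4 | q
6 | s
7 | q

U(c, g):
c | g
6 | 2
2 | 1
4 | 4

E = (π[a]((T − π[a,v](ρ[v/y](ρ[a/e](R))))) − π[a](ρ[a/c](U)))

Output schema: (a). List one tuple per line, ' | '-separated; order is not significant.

Row counts bottom-up:
  T → 4
  R → 6
  ρ[a/e](R) → 6
  ρ[v/y](ρ[a/e](R)) → 6
  π[a,v](ρ[v/y](ρ[a/e](R))) → 6
  (T − π[a,v](ρ[v/y](ρ[a/e](R)))) → 3
  π[a]((T − π[a,v](ρ[v/y](ρ[a/e](R))))) → 3
  U → 3
  ρ[a/c](U) → 3
  π[a](ρ[a/c](U)) → 3
  (π[a]((T − π[a,v](ρ[v/y](ρ[a/e](R))))) − π[a](ρ[a/c](U))) → 2

== RESULT ==
a
5
7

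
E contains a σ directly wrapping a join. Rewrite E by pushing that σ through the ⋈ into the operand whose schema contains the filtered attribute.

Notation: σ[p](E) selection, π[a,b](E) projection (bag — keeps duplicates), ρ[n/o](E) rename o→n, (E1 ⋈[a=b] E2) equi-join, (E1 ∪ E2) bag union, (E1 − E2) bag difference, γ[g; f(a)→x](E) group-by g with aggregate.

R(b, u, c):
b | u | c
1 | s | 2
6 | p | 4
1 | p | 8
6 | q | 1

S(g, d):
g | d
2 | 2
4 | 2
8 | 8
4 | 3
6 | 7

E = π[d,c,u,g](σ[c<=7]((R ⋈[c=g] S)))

σ filters on c, owned by the left side.
E' = π[d,c,u,g]((σ[c<=7](R) ⋈[c=g] S))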